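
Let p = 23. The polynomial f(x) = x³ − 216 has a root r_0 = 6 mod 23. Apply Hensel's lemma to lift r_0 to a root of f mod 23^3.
r_2 = 6 (mod 12167)

Hensel: r_{i+1} = r_i − f(r_i)/f′(r_i) mod 23^{i+2}, where f′(x) = 3x². Iterate:
  r_0 = 6 (mod 23)
  r_1 = 6 (mod 529)
  r_2 = 6 (mod 12167)
Final: r = 6 with f(r) ≡ 0 mod 23^3.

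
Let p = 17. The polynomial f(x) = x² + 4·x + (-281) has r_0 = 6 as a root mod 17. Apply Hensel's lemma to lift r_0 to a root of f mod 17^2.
r_1 = 74 (mod 289)

Hensel: r_{i+1} = r_i − f(r_i)·(f′(r_i))^{-1} mod 17^{i+2}, f′(x) = 2x + 4. Iterate:
  r_0 = 6 (mod 17)
  r_1 = 74 (mod 289)
Final: r = 74 satisfies f(r) ≡ 0 mod 17^2.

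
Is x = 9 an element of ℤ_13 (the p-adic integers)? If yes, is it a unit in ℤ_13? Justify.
x ∈ ℤ_13^× (unit); v_13(x) = 0

ℤ_13 = {x ∈ ℚ_13 : v_13(x) ≥ 0} and ℤ_13^× = {x ∈ ℤ_13 : v_13(x) = 0}. Here v_13(9) = v_13(num) − v_13(den) = 0; compare against these criteria.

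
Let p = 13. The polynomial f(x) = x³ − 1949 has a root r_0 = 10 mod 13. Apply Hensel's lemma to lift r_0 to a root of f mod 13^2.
r_1 = 114 (mod 169)

Hensel: r_{i+1} = r_i − f(r_i)/f′(r_i) mod 13^{i+2}, where f′(x) = 3x². Iterate:
  r_0 = 10 (mod 13)
  r_1 = 114 (mod 169)
Final: r = 114 with f(r) ≡ 0 mod 13^2.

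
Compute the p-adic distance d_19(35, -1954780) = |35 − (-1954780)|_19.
d_19(35, -1954780) = 1/130321

Step 1 — x − y = 35 − (-1954780) = 1954815. Step 2 — v_19(1954815) = 4 (factor: 1954815 = (19^4 · 15); the sign does not affect v_p). Step 3 — |x − y|_19 = 19^{-4} = 1/130321.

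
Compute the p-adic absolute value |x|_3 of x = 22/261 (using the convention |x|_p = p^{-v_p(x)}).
|22/261|_3 = 9

Step 1 — compute v_3(x) by factoring powers of 3 out of the numerator and denominator: v_3(22/261) = -2. Step 2 — apply |x|_p = p^{-v_p(x)} = 3^{2} = 9.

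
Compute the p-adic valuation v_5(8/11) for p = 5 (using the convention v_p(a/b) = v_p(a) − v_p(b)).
v_5(8/11) = 0

Factor powers of 5 from the numerator and denominator of the reduced fraction: 8 = 5^0 · 8 and 11 = 5^0 · 11. Apply v_p(a/b) = v_p(a) − v_p(b): v_5(8/11) = 0 − 0 = 0.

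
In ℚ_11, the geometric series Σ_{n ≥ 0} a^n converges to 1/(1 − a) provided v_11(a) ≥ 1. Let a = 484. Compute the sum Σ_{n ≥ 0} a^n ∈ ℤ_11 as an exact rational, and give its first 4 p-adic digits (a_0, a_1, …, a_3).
Σ a^n = 1/(1 − a) = -1/483;  first 4 digits = (1, 0, 4, 0)

v_11(a) = 2 ≥ 1, so the series converges in ℤ_11 to 1/(1 − a) = 1/(1 − 484) = -1/483. Expand this rational in ℤ_11: compute digits iteratively via d_i = x_i mod 11, x_{i+1} = (x_i − d_i)/11. The first 4 digits are (1, 0, 4, 0).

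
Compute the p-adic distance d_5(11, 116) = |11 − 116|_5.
d_5(11, 116) = 1/5

Step 1 — x − y = 11 − 116 = -105. Step 2 — v_5(-105) = 1 (factor: -105 = −(5^1 · 21); the sign does not affect v_p). Step 3 — |x − y|_5 = 5^{-1} = 1/5.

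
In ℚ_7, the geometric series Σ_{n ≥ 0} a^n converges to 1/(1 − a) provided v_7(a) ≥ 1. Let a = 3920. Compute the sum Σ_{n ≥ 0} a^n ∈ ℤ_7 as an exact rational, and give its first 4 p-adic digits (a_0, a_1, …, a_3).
Σ a^n = 1/(1 − a) = -1/3919;  first 4 digits = (1, 0, 3, 4)

v_7(a) = 2 ≥ 1, so the series converges in ℤ_7 to 1/(1 − a) = 1/(1 − 3920) = -1/3919. Expand this rational in ℤ_7: compute digits iteratively via d_i = x_i mod 7, x_{i+1} = (x_i − d_i)/7. The first 4 digits are (1, 0, 3, 4).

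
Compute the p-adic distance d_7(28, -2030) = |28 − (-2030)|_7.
d_7(28, -2030) = 1/343

Step 1 — x − y = 28 − (-2030) = 2058. Step 2 — v_7(2058) = 3 (factor: 2058 = (7^3 · 6); the sign does not affect v_p). Step 3 — |x − y|_7 = 7^{-3} = 1/343.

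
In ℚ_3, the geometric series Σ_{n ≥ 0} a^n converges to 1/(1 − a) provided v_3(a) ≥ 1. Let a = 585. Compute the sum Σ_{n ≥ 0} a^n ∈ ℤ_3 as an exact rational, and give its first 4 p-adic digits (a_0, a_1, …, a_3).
Σ a^n = 1/(1 − a) = -1/584;  first 4 digits = (1, 0, 2, 0)

v_3(a) = 2 ≥ 1, so the series converges in ℤ_3 to 1/(1 − a) = 1/(1 − 585) = -1/584. Expand this rational in ℤ_3: compute digits iteratively via d_i = x_i mod 3, x_{i+1} = (x_i − d_i)/3. The first 4 digits are (1, 0, 2, 0).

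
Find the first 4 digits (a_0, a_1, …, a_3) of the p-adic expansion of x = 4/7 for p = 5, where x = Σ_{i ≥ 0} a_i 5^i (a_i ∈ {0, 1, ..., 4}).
(a_0, …, a_3) = (2, 4, 2, 3)

v_5(4/7) = 0 (numerator and denominator both coprime to 5), so x ∈ ℤ_5^×. Compute digits iteratively via a_i = x_i mod 5, x_{i+1} = (x_i − a_i)/5, with x_0 = x:
  x_0 = 4/7;  a_0 = 2;  x_1 = (x_0 − 2)/5 = -2/7
  x_1 = -2/7;  a_1 = 4;  x_2 = (x_1 − 4)/5 = -6/7
  x_2 = -6/7;  a_2 = 2;  x_3 = (x_2 − 2)/5 = -4/7
  x_3 = -4/7;  a_3 = 3;  x_4 = (x_3 − 3)/5 = -5/7
Digits: (2, 4, 2, 3).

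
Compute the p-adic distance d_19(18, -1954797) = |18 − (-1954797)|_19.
d_19(18, -1954797) = 1/130321

Step 1 — x − y = 18 − (-1954797) = 1954815. Step 2 — v_19(1954815) = 4 (factor: 1954815 = (19^4 · 15); the sign does not affect v_p). Step 3 — |x − y|_19 = 19^{-4} = 1/130321.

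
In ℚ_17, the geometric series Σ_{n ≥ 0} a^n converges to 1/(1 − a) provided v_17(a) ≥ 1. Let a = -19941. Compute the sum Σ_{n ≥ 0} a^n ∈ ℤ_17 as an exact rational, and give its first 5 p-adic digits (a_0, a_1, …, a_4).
Σ a^n = 1/(1 − a) = 1/19942;  first 5 digits = (1, 0, 16, 12, 0)

v_17(a) = 2 ≥ 1, so the series converges in ℤ_17 to 1/(1 − a) = 1/(1 − (-19941)) = 1/19942. Expand this rational in ℤ_17: compute digits iteratively via d_i = x_i mod 17, x_{i+1} = (x_i − d_i)/17. The first 5 digits are (1, 0, 16, 12, 0).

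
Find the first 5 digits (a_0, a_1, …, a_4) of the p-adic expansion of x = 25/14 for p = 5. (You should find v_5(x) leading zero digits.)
(a_0, …, a_4) = (0, 0, 4, 1, 0)

v_5(25/14) = 2, so a_0 = ... = a_1 = 0. Factor out: x = 5^2 · u with u = 1/14 a unit in ℤ_5. Expand u iteratively via a_{v+i} = u_i mod 5, u_{i+1} = (u_i − a_{v+i})/5:
  u_0 = 1/14;  a_2 = 4;  u_1 = (u_0 − 4)/5 = -11/14
  u_1 = -11/14;  a_3 = 1;  u_2 = (u_1 − 1)/5 = -5/14
  u_2 = -5/14;  a_4 = 0;  u_3 = (u_2 − 0)/5 = -1/14
Digits: (0, 0, 4, 1, 0).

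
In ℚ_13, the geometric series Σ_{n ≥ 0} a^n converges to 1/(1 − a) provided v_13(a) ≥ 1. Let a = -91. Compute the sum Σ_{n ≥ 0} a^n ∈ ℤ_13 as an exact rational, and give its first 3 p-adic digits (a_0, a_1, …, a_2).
Σ a^n = 1/(1 − a) = 1/92;  first 3 digits = (1, 6, 9)

v_13(a) = 1 ≥ 1, so the series converges in ℤ_13 to 1/(1 − a) = 1/(1 − (-91)) = 1/92. Expand this rational in ℤ_13: compute digits iteratively via d_i = x_i mod 13, x_{i+1} = (x_i − d_i)/13. The first 3 digits are (1, 6, 9).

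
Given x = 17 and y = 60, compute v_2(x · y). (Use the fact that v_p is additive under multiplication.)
v_2(1020) = 2

v_p(x) = 0 (factor: 17 = 2^0 · 17); v_p(y) = 2 (factor: 60 = 2^2 · 15). Additivity: v_p(xy) = v_p(x) + v_p(y) = 0 + 2 = 2. (Direct check: xy = 1020 = 2^2 · (255).)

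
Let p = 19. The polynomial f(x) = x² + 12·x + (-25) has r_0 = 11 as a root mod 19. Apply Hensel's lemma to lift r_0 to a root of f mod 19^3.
r_2 = 6566 (mod 6859)

Hensel: r_{i+1} = r_i − f(r_i)·(f′(r_i))^{-1} mod 19^{i+2}, f′(x) = 2x + 12. Iterate:
  r_0 = 11 (mod 19)
  r_1 = 68 (mod 361)
  r_2 = 6566 (mod 6859)
Final: r = 6566 satisfies f(r) ≡ 0 mod 19^3.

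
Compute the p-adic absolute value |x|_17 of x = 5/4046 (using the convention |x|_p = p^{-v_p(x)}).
|5/4046|_17 = 289

Step 1 — compute v_17(x) by factoring powers of 17 out of the numerator and denominator: v_17(5/4046) = -2. Step 2 — apply |x|_p = p^{-v_p(x)} = 17^{2} = 289.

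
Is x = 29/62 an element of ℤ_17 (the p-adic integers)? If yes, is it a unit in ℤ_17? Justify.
x ∈ ℤ_17^× (unit); v_17(x) = 0

ℤ_17 = {x ∈ ℚ_17 : v_17(x) ≥ 0} and ℤ_17^× = {x ∈ ℤ_17 : v_17(x) = 0}. Here v_17(29/62) = v_17(num) − v_17(den) = 0; compare against these criteria.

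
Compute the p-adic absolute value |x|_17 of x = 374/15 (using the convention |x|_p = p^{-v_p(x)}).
|374/15|_17 = 1/17

Step 1 — compute v_17(x) by factoring powers of 17 out of the numerator and denominator: v_17(374/15) = 1. Step 2 — apply |x|_p = p^{-v_p(x)} = 17^{-1} = 1/17.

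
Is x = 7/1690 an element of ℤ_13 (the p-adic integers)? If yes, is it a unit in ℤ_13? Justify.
x ∉ ℤ_13 (v_13(x) = -2 < 0)

ℤ_13 = {x ∈ ℚ_13 : v_13(x) ≥ 0} and ℤ_13^× = {x ∈ ℤ_13 : v_13(x) = 0}. Here v_13(7/1690) = v_13(num) − v_13(den) = -2; compare against these criteria.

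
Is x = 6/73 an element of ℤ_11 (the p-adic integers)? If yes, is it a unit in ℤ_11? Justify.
x ∈ ℤ_11^× (unit); v_11(x) = 0

ℤ_11 = {x ∈ ℚ_11 : v_11(x) ≥ 0} and ℤ_11^× = {x ∈ ℤ_11 : v_11(x) = 0}. Here v_11(6/73) = v_11(num) − v_11(den) = 0; compare against these criteria.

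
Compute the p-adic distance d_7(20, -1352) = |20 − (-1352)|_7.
d_7(20, -1352) = 1/343

Step 1 — x − y = 20 − (-1352) = 1372. Step 2 — v_7(1372) = 3 (factor: 1372 = (7^3 · 4); the sign does not affect v_p). Step 3 — |x − y|_7 = 7^{-3} = 1/343.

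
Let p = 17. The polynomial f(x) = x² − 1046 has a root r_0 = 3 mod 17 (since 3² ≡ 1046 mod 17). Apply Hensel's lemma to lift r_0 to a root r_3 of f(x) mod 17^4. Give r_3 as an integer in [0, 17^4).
r_3 = 19876 (mod 83521)

Hensel's recurrence: r_{i+1} = r_i − f(r_i)·(f′(r_i))^{-1} mod 17^{i+2}, with f′(x) = 2x. Iterate:
  r_0 = 3 (mod 17)
  r_1 = 224 (mod 289)
  r_2 = 224 (mod 4913)
  r_3 = 19876 (mod 83521)
Final: r_3 = 19876, and one checks f(r_3) ≡ 0 mod 17^4.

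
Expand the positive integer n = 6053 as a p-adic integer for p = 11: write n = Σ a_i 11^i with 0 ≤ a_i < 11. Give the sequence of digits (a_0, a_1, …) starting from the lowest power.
(a_0, a_1, …) = (3, 0, 6, 4)

Repeated division by 11 gives the digits low-to-high: 6053 = 3 + 6·11^2 + 4·11^3. Digit sequence: (3, 0, 6, 4).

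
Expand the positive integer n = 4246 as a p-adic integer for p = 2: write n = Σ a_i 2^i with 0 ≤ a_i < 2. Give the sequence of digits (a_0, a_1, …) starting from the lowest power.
(a_0, a_1, …) = (0, 1, 1, 0, 1, 0, 0, 1, 0, 0, 0, 0, 1)

Repeated division by 2 gives the digits low-to-high: 4246 = 1·2^1 + 1·2^2 + 1·2^4 + 1·2^7 + 1·2^12. Digit sequence: (0, 1, 1, 0, 1, 0, 0, 1, 0, 0, 0, 0, 1).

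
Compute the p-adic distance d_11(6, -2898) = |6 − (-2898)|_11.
d_11(6, -2898) = 1/121

Step 1 — x − y = 6 − (-2898) = 2904. Step 2 — v_11(2904) = 2 (factor: 2904 = (11^2 · 24); the sign does not affect v_p). Step 3 — |x − y|_11 = 11^{-2} = 1/121.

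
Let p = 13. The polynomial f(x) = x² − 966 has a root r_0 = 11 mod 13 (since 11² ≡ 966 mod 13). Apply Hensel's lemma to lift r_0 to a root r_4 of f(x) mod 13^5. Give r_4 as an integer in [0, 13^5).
r_4 = 180503 (mod 371293)

Hensel's recurrence: r_{i+1} = r_i − f(r_i)·(f′(r_i))^{-1} mod 13^{i+2}, with f′(x) = 2x. Iterate:
  r_0 = 11 (mod 13)
  r_1 = 11 (mod 169)
  r_2 = 349 (mod 2197)
  r_3 = 9137 (mod 28561)
  r_4 = 180503 (mod 371293)
Final: r_4 = 180503, and one checks f(r_4) ≡ 0 mod 13^5.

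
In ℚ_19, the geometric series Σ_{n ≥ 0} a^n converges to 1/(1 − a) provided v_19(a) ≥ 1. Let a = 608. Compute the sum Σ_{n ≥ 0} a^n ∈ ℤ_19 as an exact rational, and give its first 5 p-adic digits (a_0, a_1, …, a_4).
Σ a^n = 1/(1 − a) = -1/607;  first 5 digits = (1, 13, 18, 8, 2)

v_19(a) = 1 ≥ 1, so the series converges in ℤ_19 to 1/(1 − a) = 1/(1 − 608) = -1/607. Expand this rational in ℤ_19: compute digits iteratively via d_i = x_i mod 19, x_{i+1} = (x_i − d_i)/19. The first 5 digits are (1, 13, 18, 8, 2).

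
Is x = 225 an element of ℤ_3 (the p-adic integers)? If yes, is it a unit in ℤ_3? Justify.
x ∈ ℤ_3 but not a unit; v_3(x) = 2 > 0

ℤ_3 = {x ∈ ℚ_3 : v_3(x) ≥ 0} and ℤ_3^× = {x ∈ ℤ_3 : v_3(x) = 0}. Here v_3(225) = v_3(num) − v_3(den) = 2; compare against these criteria.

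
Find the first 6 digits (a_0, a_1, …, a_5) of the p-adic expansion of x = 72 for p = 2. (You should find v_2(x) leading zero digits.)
(a_0, …, a_5) = (0, 0, 0, 1, 0, 0)

v_2(72) = 3, so a_0 = ... = a_2 = 0. Factor out: x = 2^3 · u with u = 9 a unit in ℤ_2. Expand u iteratively via a_{v+i} = u_i mod 2, u_{i+1} = (u_i − a_{v+i})/2:
  u_0 = 9;  a_3 = 1;  u_1 = (u_0 − 1)/2 = 4
  u_1 = 4;  a_4 = 0;  u_2 = (u_1 − 0)/2 = 2
  u_2 = 2;  a_5 = 0;  u_3 = (u_2 − 0)/2 = 1
Digits: (0, 0, 0, 1, 0, 0).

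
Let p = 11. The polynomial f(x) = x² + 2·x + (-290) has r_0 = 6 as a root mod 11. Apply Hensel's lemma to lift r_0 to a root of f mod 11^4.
r_3 = 6298 (mod 14641)

Hensel: r_{i+1} = r_i − f(r_i)·(f′(r_i))^{-1} mod 11^{i+2}, f′(x) = 2x + 2. Iterate:
  r_0 = 6 (mod 11)
  r_1 = 6 (mod 121)
  r_2 = 974 (mod 1331)
  r_3 = 6298 (mod 14641)
Final: r = 6298 satisfies f(r) ≡ 0 mod 11^4.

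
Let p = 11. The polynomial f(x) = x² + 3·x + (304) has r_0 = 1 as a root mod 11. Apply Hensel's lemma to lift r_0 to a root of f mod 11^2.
r_1 = 12 (mod 121)

Hensel: r_{i+1} = r_i − f(r_i)·(f′(r_i))^{-1} mod 11^{i+2}, f′(x) = 2x + 3. Iterate:
  r_0 = 1 (mod 11)
  r_1 = 12 (mod 121)
Final: r = 12 satisfies f(r) ≡ 0 mod 11^2.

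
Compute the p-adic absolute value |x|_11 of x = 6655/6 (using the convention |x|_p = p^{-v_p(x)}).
|6655/6|_11 = 1/1331

Step 1 — compute v_11(x) by factoring powers of 11 out of the numerator and denominator: v_11(6655/6) = 3. Step 2 — apply |x|_p = p^{-v_p(x)} = 11^{-3} = 1/1331.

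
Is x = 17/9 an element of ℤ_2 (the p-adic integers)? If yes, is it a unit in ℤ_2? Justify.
x ∈ ℤ_2^× (unit); v_2(x) = 0

ℤ_2 = {x ∈ ℚ_2 : v_2(x) ≥ 0} and ℤ_2^× = {x ∈ ℤ_2 : v_2(x) = 0}. Here v_2(17/9) = v_2(num) − v_2(den) = 0; compare against these criteria.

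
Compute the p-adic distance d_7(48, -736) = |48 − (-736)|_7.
d_7(48, -736) = 1/49

Step 1 — x − y = 48 − (-736) = 784. Step 2 — v_7(784) = 2 (factor: 784 = (7^2 · 16); the sign does not affect v_p). Step 3 — |x − y|_7 = 7^{-2} = 1/49.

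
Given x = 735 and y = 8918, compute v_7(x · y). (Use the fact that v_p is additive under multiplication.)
v_7(6554730) = 5

v_p(x) = 2 (factor: 735 = 7^2 · 15); v_p(y) = 3 (factor: 8918 = 7^3 · 26). Additivity: v_p(xy) = v_p(x) + v_p(y) = 2 + 3 = 5. (Direct check: xy = 6554730 = 7^5 · (390).)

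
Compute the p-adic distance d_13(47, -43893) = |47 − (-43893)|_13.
d_13(47, -43893) = 1/2197

Step 1 — x − y = 47 − (-43893) = 43940. Step 2 — v_13(43940) = 3 (factor: 43940 = (13^3 · 20); the sign does not affect v_p). Step 3 — |x − y|_13 = 13^{-3} = 1/2197.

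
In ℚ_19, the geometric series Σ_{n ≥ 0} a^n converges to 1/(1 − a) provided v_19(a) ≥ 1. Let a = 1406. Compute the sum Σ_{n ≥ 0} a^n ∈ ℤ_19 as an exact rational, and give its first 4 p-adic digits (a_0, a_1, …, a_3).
Σ a^n = 1/(1 − a) = -1/1405;  first 4 digits = (1, 17, 7, 14)

v_19(a) = 1 ≥ 1, so the series converges in ℤ_19 to 1/(1 − a) = 1/(1 − 1406) = -1/1405. Expand this rational in ℤ_19: compute digits iteratively via d_i = x_i mod 19, x_{i+1} = (x_i − d_i)/19. The first 4 digits are (1, 17, 7, 14).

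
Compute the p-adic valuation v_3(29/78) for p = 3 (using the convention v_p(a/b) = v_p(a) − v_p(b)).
v_3(29/78) = -1

Factor powers of 3 from the numerator and denominator of the reduced fraction: 29 = 3^0 · 29 and 78 = 3^1 · 26. Apply v_p(a/b) = v_p(a) − v_p(b): v_3(29/78) = 0 − 1 = -1.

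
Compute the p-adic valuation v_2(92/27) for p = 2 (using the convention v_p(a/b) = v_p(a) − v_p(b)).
v_2(92/27) = 2

Factor powers of 2 from the numerator and denominator of the reduced fraction: 92 = 2^2 · 23 and 27 = 2^0 · 27. Apply v_p(a/b) = v_p(a) − v_p(b): v_2(92/27) = 2 − 0 = 2.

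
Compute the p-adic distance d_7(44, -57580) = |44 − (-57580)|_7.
d_7(44, -57580) = 1/2401

Step 1 — x − y = 44 − (-57580) = 57624. Step 2 — v_7(57624) = 4 (factor: 57624 = (7^4 · 24); the sign does not affect v_p). Step 3 — |x − y|_7 = 7^{-4} = 1/2401.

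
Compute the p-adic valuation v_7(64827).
v_7(64827) = 4

v_7(n) is the largest exponent k such that 7^k divides n. Factor out: 64827 = 7^4 · 27. (Sign doesn't affect v_p.) So v_7(64827) = 4.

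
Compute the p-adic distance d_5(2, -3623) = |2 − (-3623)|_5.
d_5(2, -3623) = 1/125

Step 1 — x − y = 2 − (-3623) = 3625. Step 2 — v_5(3625) = 3 (factor: 3625 = (5^3 · 29); the sign does not affect v_p). Step 3 — |x − y|_5 = 5^{-3} = 1/125.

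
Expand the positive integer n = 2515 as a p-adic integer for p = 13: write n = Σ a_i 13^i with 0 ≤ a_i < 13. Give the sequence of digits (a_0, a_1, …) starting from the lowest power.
(a_0, a_1, …) = (6, 11, 1, 1)

Repeated division by 13 gives the digits low-to-high: 2515 = 6 + 11·13^1 + 1·13^2 + 1·13^3. Digit sequence: (6, 11, 1, 1).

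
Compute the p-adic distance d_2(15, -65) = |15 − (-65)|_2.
d_2(15, -65) = 1/16

Step 1 — x − y = 15 − (-65) = 80. Step 2 — v_2(80) = 4 (factor: 80 = (2^4 · 5); the sign does not affect v_p). Step 3 — |x − y|_2 = 2^{-4} = 1/16.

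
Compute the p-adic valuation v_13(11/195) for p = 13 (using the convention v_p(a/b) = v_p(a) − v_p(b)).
v_13(11/195) = -1

Factor powers of 13 from the numerator and denominator of the reduced fraction: 11 = 13^0 · 11 and 195 = 13^1 · 15. Apply v_p(a/b) = v_p(a) − v_p(b): v_13(11/195) = 0 − 1 = -1.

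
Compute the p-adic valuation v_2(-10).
v_2(-10) = 1

v_2(n) is the largest exponent k such that 2^k divides n. Factor out: -10 = -2^1 · 5. (Sign doesn't affect v_p.) So v_2(-10) = 1.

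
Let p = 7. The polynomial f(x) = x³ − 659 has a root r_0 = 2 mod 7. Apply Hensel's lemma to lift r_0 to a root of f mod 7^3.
r_2 = 289 (mod 343)

Hensel: r_{i+1} = r_i − f(r_i)/f′(r_i) mod 7^{i+2}, where f′(x) = 3x². Iterate:
  r_0 = 2 (mod 7)
  r_1 = 44 (mod 49)
  r_2 = 289 (mod 343)
Final: r = 289 with f(r) ≡ 0 mod 7^3.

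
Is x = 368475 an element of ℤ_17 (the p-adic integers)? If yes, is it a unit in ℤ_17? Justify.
x ∈ ℤ_17 but not a unit; v_17(x) = 3 > 0

ℤ_17 = {x ∈ ℚ_17 : v_17(x) ≥ 0} and ℤ_17^× = {x ∈ ℤ_17 : v_17(x) = 0}. Here v_17(368475) = v_17(num) − v_17(den) = 3; compare against these criteria.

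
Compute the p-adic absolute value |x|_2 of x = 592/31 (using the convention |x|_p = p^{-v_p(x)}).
|592/31|_2 = 1/16

Step 1 — compute v_2(x) by factoring powers of 2 out of the numerator and denominator: v_2(592/31) = 4. Step 2 — apply |x|_p = p^{-v_p(x)} = 2^{-4} = 1/16.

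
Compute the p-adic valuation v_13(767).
v_13(767) = 1

v_13(n) is the largest exponent k such that 13^k divides n. Factor out: 767 = 13^1 · 59. (Sign doesn't affect v_p.) So v_13(767) = 1.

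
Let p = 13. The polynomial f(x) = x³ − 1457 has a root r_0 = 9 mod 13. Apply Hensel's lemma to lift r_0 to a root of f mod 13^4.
r_3 = 8953 (mod 28561)

Hensel: r_{i+1} = r_i − f(r_i)/f′(r_i) mod 13^{i+2}, where f′(x) = 3x². Iterate:
  r_0 = 9 (mod 13)
  r_1 = 165 (mod 169)
  r_2 = 165 (mod 2197)
  r_3 = 8953 (mod 28561)
Final: r = 8953 with f(r) ≡ 0 mod 13^4.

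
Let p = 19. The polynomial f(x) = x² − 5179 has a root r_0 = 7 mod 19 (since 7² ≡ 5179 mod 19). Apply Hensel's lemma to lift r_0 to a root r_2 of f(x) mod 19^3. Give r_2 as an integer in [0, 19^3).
r_2 = 2591 (mod 6859)

Hensel's recurrence: r_{i+1} = r_i − f(r_i)·(f′(r_i))^{-1} mod 19^{i+2}, with f′(x) = 2x. Iterate:
  r_0 = 7 (mod 19)
  r_1 = 64 (mod 361)
  r_2 = 2591 (mod 6859)
Final: r_2 = 2591, and one checks f(r_2) ≡ 0 mod 19^3.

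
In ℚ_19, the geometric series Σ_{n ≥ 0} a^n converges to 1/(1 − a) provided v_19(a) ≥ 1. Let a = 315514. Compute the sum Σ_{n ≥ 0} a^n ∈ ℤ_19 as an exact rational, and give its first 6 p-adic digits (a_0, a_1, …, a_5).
Σ a^n = 1/(1 − a) = -1/315513;  first 6 digits = (1, 0, 0, 8, 2, 0)

v_19(a) = 3 ≥ 1, so the series converges in ℤ_19 to 1/(1 − a) = 1/(1 − 315514) = -1/315513. Expand this rational in ℤ_19: compute digits iteratively via d_i = x_i mod 19, x_{i+1} = (x_i − d_i)/19. The first 6 digits are (1, 0, 0, 8, 2, 0).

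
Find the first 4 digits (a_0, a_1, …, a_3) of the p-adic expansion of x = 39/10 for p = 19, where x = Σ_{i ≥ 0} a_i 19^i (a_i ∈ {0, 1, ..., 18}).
(a_0, …, a_3) = (2, 2, 17, 1)

v_19(39/10) = 0 (numerator and denominator both coprime to 19), so x ∈ ℤ_19^×. Compute digits iteratively via a_i = x_i mod 19, x_{i+1} = (x_i − a_i)/19, with x_0 = x:
  x_0 = 39/10;  a_0 = 2;  x_1 = (x_0 − 2)/19 = 1/10
  x_1 = 1/10;  a_1 = 2;  x_2 = (x_1 − 2)/19 = -1/10
  x_2 = -1/10;  a_2 = 17;  x_3 = (x_2 − 17)/19 = -9/10
  x_3 = -9/10;  a_3 = 1;  x_4 = (x_3 − 1)/19 = -1/10
Digits: (2, 2, 17, 1).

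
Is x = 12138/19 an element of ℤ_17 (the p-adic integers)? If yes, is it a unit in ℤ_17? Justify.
x ∈ ℤ_17 but not a unit; v_17(x) = 2 > 0

ℤ_17 = {x ∈ ℚ_17 : v_17(x) ≥ 0} and ℤ_17^× = {x ∈ ℤ_17 : v_17(x) = 0}. Here v_17(12138/19) = v_17(num) − v_17(den) = 2; compare against these criteria.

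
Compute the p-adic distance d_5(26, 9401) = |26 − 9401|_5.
d_5(26, 9401) = 1/3125

Step 1 — x − y = 26 − 9401 = -9375. Step 2 — v_5(-9375) = 5 (factor: -9375 = −(5^5 · 3); the sign does not affect v_p). Step 3 — |x − y|_5 = 5^{-5} = 1/3125.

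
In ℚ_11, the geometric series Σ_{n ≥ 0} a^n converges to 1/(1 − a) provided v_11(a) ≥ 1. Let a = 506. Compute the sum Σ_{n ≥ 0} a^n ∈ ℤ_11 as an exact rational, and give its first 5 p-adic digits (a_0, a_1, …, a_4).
Σ a^n = 1/(1 − a) = -1/505;  first 5 digits = (1, 2, 8, 2, 5)

v_11(a) = 1 ≥ 1, so the series converges in ℤ_11 to 1/(1 − a) = 1/(1 − 506) = -1/505. Expand this rational in ℤ_11: compute digits iteratively via d_i = x_i mod 11, x_{i+1} = (x_i − d_i)/11. The first 5 digits are (1, 2, 8, 2, 5).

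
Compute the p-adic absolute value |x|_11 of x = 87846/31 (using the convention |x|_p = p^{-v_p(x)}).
|87846/31|_11 = 1/14641

Step 1 — compute v_11(x) by factoring powers of 11 out of the numerator and denominator: v_11(87846/31) = 4. Step 2 — apply |x|_p = p^{-v_p(x)} = 11^{-4} = 1/14641.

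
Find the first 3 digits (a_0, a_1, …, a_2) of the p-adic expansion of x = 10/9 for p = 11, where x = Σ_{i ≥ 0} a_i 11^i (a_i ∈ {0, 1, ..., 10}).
(a_0, …, a_2) = (6, 2, 1)

v_11(10/9) = 0 (numerator and denominator both coprime to 11), so x ∈ ℤ_11^×. Compute digits iteratively via a_i = x_i mod 11, x_{i+1} = (x_i − a_i)/11, with x_0 = x:
  x_0 = 10/9;  a_0 = 6;  x_1 = (x_0 − 6)/11 = -4/9
  x_1 = -4/9;  a_1 = 2;  x_2 = (x_1 − 2)/11 = -2/9
  x_2 = -2/9;  a_2 = 1;  x_3 = (x_2 − 1)/11 = -1/9
Digits: (6, 2, 1).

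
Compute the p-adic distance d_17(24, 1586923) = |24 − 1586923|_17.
d_17(24, 1586923) = 1/83521

Step 1 — x − y = 24 − 1586923 = -1586899. Step 2 — v_17(-1586899) = 4 (factor: -1586899 = −(17^4 · 19); the sign does not affect v_p). Step 3 — |x − y|_17 = 17^{-4} = 1/83521.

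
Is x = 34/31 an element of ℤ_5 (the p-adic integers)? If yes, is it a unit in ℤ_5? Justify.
x ∈ ℤ_5^× (unit); v_5(x) = 0

ℤ_5 = {x ∈ ℚ_5 : v_5(x) ≥ 0} and ℤ_5^× = {x ∈ ℤ_5 : v_5(x) = 0}. Here v_5(34/31) = v_5(num) − v_5(den) = 0; compare against these criteria.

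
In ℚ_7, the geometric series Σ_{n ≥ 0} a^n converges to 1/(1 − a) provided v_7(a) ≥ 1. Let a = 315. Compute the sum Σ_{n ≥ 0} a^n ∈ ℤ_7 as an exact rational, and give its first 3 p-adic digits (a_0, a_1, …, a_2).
Σ a^n = 1/(1 − a) = -1/314;  first 3 digits = (1, 3, 1)

v_7(a) = 1 ≥ 1, so the series converges in ℤ_7 to 1/(1 − a) = 1/(1 − 315) = -1/314. Expand this rational in ℤ_7: compute digits iteratively via d_i = x_i mod 7, x_{i+1} = (x_i − d_i)/7. The first 3 digits are (1, 3, 1).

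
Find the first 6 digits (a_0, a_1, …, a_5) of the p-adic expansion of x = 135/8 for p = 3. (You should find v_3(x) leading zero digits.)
(a_0, …, a_5) = (0, 0, 0, 1, 1, 0)

v_3(135/8) = 3, so a_0 = ... = a_2 = 0. Factor out: x = 3^3 · u with u = 5/8 a unit in ℤ_3. Expand u iteratively via a_{v+i} = u_i mod 3, u_{i+1} = (u_i − a_{v+i})/3:
  u_0 = 5/8;  a_3 = 1;  u_1 = (u_0 − 1)/3 = -1/8
  u_1 = -1/8;  a_4 = 1;  u_2 = (u_1 − 1)/3 = -3/8
  u_2 = -3/8;  a_5 = 0;  u_3 = (u_2 − 0)/3 = -1/8
Digits: (0, 0, 0, 1, 1, 0).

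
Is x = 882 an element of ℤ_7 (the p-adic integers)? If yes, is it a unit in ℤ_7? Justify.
x ∈ ℤ_7 but not a unit; v_7(x) = 2 > 0

ℤ_7 = {x ∈ ℚ_7 : v_7(x) ≥ 0} and ℤ_7^× = {x ∈ ℤ_7 : v_7(x) = 0}. Here v_7(882) = v_7(num) − v_7(den) = 2; compare against these criteria.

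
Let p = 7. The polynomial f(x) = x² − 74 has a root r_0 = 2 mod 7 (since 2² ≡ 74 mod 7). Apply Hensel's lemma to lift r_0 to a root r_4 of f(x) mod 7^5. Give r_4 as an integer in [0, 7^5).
r_4 = 9354 (mod 16807)

Hensel's recurrence: r_{i+1} = r_i − f(r_i)·(f′(r_i))^{-1} mod 7^{i+2}, with f′(x) = 2x. Iterate:
  r_0 = 2 (mod 7)
  r_1 = 44 (mod 49)
  r_2 = 93 (mod 343)
  r_3 = 2151 (mod 2401)
  r_4 = 9354 (mod 16807)
Final: r_4 = 9354, and one checks f(r_4) ≡ 0 mod 7^5.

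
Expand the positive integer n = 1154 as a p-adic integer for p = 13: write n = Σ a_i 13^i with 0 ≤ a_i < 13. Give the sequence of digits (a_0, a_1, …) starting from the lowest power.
(a_0, a_1, …) = (10, 10, 6)

Repeated division by 13 gives the digits low-to-high: 1154 = 10 + 10·13^1 + 6·13^2. Digit sequence: (10, 10, 6).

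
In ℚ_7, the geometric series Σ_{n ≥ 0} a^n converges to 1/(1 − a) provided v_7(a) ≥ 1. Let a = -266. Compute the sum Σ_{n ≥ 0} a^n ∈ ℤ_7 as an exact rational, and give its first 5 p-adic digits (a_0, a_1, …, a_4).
Σ a^n = 1/(1 − a) = 1/267;  first 5 digits = (1, 4, 3, 3, 6)

v_7(a) = 1 ≥ 1, so the series converges in ℤ_7 to 1/(1 − a) = 1/(1 − (-266)) = 1/267. Expand this rational in ℤ_7: compute digits iteratively via d_i = x_i mod 7, x_{i+1} = (x_i − d_i)/7. The first 5 digits are (1, 4, 3, 3, 6).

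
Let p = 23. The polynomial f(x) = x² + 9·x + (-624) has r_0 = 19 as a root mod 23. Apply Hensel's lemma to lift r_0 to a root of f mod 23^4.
r_3 = 109085 (mod 279841)

Hensel: r_{i+1} = r_i − f(r_i)·(f′(r_i))^{-1} mod 23^{i+2}, f′(x) = 2x + 9. Iterate:
  r_0 = 19 (mod 23)
  r_1 = 111 (mod 529)
  r_2 = 11749 (mod 12167)
  r_3 = 109085 (mod 279841)
Final: r = 109085 satisfies f(r) ≡ 0 mod 23^4.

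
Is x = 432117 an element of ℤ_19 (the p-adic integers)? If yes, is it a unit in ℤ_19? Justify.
x ∈ ℤ_19 but not a unit; v_19(x) = 3 > 0

ℤ_19 = {x ∈ ℚ_19 : v_19(x) ≥ 0} and ℤ_19^× = {x ∈ ℤ_19 : v_19(x) = 0}. Here v_19(432117) = v_19(num) − v_19(den) = 3; compare against these criteria.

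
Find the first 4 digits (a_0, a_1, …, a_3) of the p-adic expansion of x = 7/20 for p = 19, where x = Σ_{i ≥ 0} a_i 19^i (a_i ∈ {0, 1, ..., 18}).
(a_0, …, a_3) = (7, 12, 6, 12)

v_19(7/20) = 0 (numerator and denominator both coprime to 19), so x ∈ ℤ_19^×. Compute digits iteratively via a_i = x_i mod 19, x_{i+1} = (x_i − a_i)/19, with x_0 = x:
  x_0 = 7/20;  a_0 = 7;  x_1 = (x_0 − 7)/19 = -7/20
  x_1 = -7/20;  a_1 = 12;  x_2 = (x_1 − 12)/19 = -13/20
  x_2 = -13/20;  a_2 = 6;  x_3 = (x_2 − 6)/19 = -7/20
  x_3 = -7/20;  a_3 = 12;  x_4 = (x_3 − 12)/19 = -13/20
Digits: (7, 12, 6, 12).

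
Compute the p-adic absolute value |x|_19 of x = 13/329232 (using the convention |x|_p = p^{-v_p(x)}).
|13/329232|_19 = 6859

Step 1 — compute v_19(x) by factoring powers of 19 out of the numerator and denominator: v_19(13/329232) = -3. Step 2 — apply |x|_p = p^{-v_p(x)} = 19^{3} = 6859.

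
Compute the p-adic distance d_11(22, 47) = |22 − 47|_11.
d_11(22, 47) = 1

Step 1 — x − y = 22 − 47 = -25. Step 2 — v_11(-25) = 0 (factor: -25 = −(11^0 · 25); the sign does not affect v_p). Step 3 — |x − y|_11 = 11^{0} = 1.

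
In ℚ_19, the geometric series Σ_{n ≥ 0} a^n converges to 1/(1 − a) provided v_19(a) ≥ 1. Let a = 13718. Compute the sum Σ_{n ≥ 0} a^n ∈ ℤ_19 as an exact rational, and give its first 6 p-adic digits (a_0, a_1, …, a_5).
Σ a^n = 1/(1 − a) = -1/13717;  first 6 digits = (1, 0, 0, 2, 0, 0)

v_19(a) = 3 ≥ 1, so the series converges in ℤ_19 to 1/(1 − a) = 1/(1 − 13718) = -1/13717. Expand this rational in ℤ_19: compute digits iteratively via d_i = x_i mod 19, x_{i+1} = (x_i − d_i)/19. The first 6 digits are (1, 0, 0, 2, 0, 0).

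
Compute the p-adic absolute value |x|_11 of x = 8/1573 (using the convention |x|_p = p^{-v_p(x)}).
|8/1573|_11 = 121

Step 1 — compute v_11(x) by factoring powers of 11 out of the numerator and denominator: v_11(8/1573) = -2. Step 2 — apply |x|_p = p^{-v_p(x)} = 11^{2} = 121.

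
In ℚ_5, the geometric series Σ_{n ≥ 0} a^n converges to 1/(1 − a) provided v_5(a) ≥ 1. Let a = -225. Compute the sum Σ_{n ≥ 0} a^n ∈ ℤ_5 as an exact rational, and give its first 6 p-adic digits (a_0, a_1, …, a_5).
Σ a^n = 1/(1 − a) = 1/226;  first 6 digits = (1, 0, 1, 3, 0, 1)

v_5(a) = 2 ≥ 1, so the series converges in ℤ_5 to 1/(1 − a) = 1/(1 − (-225)) = 1/226. Expand this rational in ℤ_5: compute digits iteratively via d_i = x_i mod 5, x_{i+1} = (x_i − d_i)/5. The first 6 digits are (1, 0, 1, 3, 0, 1).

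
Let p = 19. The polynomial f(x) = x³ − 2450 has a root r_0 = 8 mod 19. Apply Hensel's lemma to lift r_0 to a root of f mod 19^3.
r_2 = 6753 (mod 6859)

Hensel: r_{i+1} = r_i − f(r_i)/f′(r_i) mod 19^{i+2}, where f′(x) = 3x². Iterate:
  r_0 = 8 (mod 19)
  r_1 = 255 (mod 361)
  r_2 = 6753 (mod 6859)
Final: r = 6753 with f(r) ≡ 0 mod 19^3.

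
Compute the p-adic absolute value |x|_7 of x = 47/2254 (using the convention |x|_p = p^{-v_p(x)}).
|47/2254|_7 = 49

Step 1 — compute v_7(x) by factoring powers of 7 out of the numerator and denominator: v_7(47/2254) = -2. Step 2 — apply |x|_p = p^{-v_p(x)} = 7^{2} = 49.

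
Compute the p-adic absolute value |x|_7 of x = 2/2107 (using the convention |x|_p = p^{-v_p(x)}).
|2/2107|_7 = 49

Step 1 — compute v_7(x) by factoring powers of 7 out of the numerator and denominator: v_7(2/2107) = -2. Step 2 — apply |x|_p = p^{-v_p(x)} = 7^{2} = 49.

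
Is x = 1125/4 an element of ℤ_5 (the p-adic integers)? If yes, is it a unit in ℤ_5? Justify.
x ∈ ℤ_5 but not a unit; v_5(x) = 3 > 0

ℤ_5 = {x ∈ ℚ_5 : v_5(x) ≥ 0} and ℤ_5^× = {x ∈ ℤ_5 : v_5(x) = 0}. Here v_5(1125/4) = v_5(num) − v_5(den) = 3; compare against these criteria.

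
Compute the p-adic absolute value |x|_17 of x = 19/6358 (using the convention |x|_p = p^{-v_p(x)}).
|19/6358|_17 = 289

Step 1 — compute v_17(x) by factoring powers of 17 out of the numerator and denominator: v_17(19/6358) = -2. Step 2 — apply |x|_p = p^{-v_p(x)} = 17^{2} = 289.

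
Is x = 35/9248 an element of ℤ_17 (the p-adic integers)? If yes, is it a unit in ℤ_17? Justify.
x ∉ ℤ_17 (v_17(x) = -2 < 0)

ℤ_17 = {x ∈ ℚ_17 : v_17(x) ≥ 0} and ℤ_17^× = {x ∈ ℤ_17 : v_17(x) = 0}. Here v_17(35/9248) = v_17(num) − v_17(den) = -2; compare against these criteria.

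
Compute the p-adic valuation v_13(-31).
v_13(-31) = 0

v_13(n) is the largest exponent k such that 13^k divides n. Factor out: -31 = -13^0 · 31. (Sign doesn't affect v_p.) So v_13(-31) = 0.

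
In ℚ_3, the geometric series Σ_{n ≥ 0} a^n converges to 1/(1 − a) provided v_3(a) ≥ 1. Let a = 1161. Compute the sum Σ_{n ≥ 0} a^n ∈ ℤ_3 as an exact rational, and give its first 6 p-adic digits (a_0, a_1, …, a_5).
Σ a^n = 1/(1 − a) = -1/1160;  first 6 digits = (1, 0, 0, 1, 2, 1)

v_3(a) = 3 ≥ 1, so the series converges in ℤ_3 to 1/(1 − a) = 1/(1 − 1161) = -1/1160. Expand this rational in ℤ_3: compute digits iteratively via d_i = x_i mod 3, x_{i+1} = (x_i − d_i)/3. The first 6 digits are (1, 0, 0, 1, 2, 1).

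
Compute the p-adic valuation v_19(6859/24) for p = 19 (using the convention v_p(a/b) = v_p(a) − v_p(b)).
v_19(6859/24) = 3

Factor powers of 19 from the numerator and denominator of the reduced fraction: 6859 = 19^3 · 1 and 24 = 19^0 · 24. Apply v_p(a/b) = v_p(a) − v_p(b): v_19(6859/24) = 3 − 0 = 3.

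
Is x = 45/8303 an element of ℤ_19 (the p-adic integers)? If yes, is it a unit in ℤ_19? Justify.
x ∉ ℤ_19 (v_19(x) = -2 < 0)

ℤ_19 = {x ∈ ℚ_19 : v_19(x) ≥ 0} and ℤ_19^× = {x ∈ ℤ_19 : v_19(x) = 0}. Here v_19(45/8303) = v_19(num) − v_19(den) = -2; compare against these criteria.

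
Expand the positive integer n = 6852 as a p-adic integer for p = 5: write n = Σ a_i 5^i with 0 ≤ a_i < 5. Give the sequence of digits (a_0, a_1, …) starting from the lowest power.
(a_0, a_1, …) = (2, 0, 4, 4, 0, 2)

Repeated division by 5 gives the digits low-to-high: 6852 = 2 + 4·5^2 + 4·5^3 + 2·5^5. Digit sequence: (2, 0, 4, 4, 0, 2).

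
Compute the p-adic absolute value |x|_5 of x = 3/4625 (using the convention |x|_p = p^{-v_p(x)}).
|3/4625|_5 = 125

Step 1 — compute v_5(x) by factoring powers of 5 out of the numerator and denominator: v_5(3/4625) = -3. Step 2 — apply |x|_p = p^{-v_p(x)} = 5^{3} = 125.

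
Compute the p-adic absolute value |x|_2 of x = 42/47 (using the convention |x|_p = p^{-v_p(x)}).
|42/47|_2 = 1/2

Step 1 — compute v_2(x) by factoring powers of 2 out of the numerator and denominator: v_2(42/47) = 1. Step 2 — apply |x|_p = p^{-v_p(x)} = 2^{-1} = 1/2.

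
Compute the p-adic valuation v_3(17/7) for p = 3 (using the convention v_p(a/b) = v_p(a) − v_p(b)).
v_3(17/7) = 0

Factor powers of 3 from the numerator and denominator of the reduced fraction: 17 = 3^0 · 17 and 7 = 3^0 · 7. Apply v_p(a/b) = v_p(a) − v_p(b): v_3(17/7) = 0 − 0 = 0.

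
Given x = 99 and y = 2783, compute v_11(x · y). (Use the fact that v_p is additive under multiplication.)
v_11(275517) = 3

v_p(x) = 1 (factor: 99 = 11^1 · 9); v_p(y) = 2 (factor: 2783 = 11^2 · 23). Additivity: v_p(xy) = v_p(x) + v_p(y) = 1 + 2 = 3. (Direct check: xy = 275517 = 11^3 · (207).)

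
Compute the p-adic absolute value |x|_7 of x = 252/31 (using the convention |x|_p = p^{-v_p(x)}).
|252/31|_7 = 1/7

Step 1 — compute v_7(x) by factoring powers of 7 out of the numerator and denominator: v_7(252/31) = 1. Step 2 — apply |x|_p = p^{-v_p(x)} = 7^{-1} = 1/7.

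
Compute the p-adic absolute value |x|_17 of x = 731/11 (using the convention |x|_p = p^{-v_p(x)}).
|731/11|_17 = 1/17

Step 1 — compute v_17(x) by factoring powers of 17 out of the numerator and denominator: v_17(731/11) = 1. Step 2 — apply |x|_p = p^{-v_p(x)} = 17^{-1} = 1/17.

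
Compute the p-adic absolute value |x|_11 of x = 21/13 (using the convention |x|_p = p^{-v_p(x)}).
|21/13|_11 = 1

Step 1 — compute v_11(x) by factoring powers of 11 out of the numerator and denominator: v_11(21/13) = 0. Step 2 — apply |x|_p = p^{-v_p(x)} = 11^{0} = 1.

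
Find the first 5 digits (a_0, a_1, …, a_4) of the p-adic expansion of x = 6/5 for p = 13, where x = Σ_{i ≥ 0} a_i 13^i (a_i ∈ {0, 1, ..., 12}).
(a_0, …, a_4) = (9, 2, 5, 10, 7)

v_13(6/5) = 0 (numerator and denominator both coprime to 13), so x ∈ ℤ_13^×. Compute digits iteratively via a_i = x_i mod 13, x_{i+1} = (x_i − a_i)/13, with x_0 = x:
  x_0 = 6/5;  a_0 = 9;  x_1 = (x_0 − 9)/13 = -3/5
  x_1 = -3/5;  a_1 = 2;  x_2 = (x_1 − 2)/13 = -1/5
  x_2 = -1/5;  a_2 = 5;  x_3 = (x_2 − 5)/13 = -2/5
  x_3 = -2/5;  a_3 = 10;  x_4 = (x_3 − 10)/13 = -4/5
  x_4 = -4/5;  a_4 = 7;  x_5 = (x_4 − 7)/13 = -3/5
Digits: (9, 2, 5, 10, 7).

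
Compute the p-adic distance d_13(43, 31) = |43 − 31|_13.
d_13(43, 31) = 1

Step 1 — x − y = 43 − 31 = 12. Step 2 — v_13(12) = 0 (factor: 12 = (13^0 · 12); the sign does not affect v_p). Step 3 — |x − y|_13 = 13^{0} = 1.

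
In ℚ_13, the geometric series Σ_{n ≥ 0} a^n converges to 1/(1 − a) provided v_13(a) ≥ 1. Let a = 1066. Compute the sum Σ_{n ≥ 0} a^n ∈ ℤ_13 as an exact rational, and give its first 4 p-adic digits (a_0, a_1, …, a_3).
Σ a^n = 1/(1 − a) = -1/1065;  first 4 digits = (1, 4, 9, 9)

v_13(a) = 1 ≥ 1, so the series converges in ℤ_13 to 1/(1 − a) = 1/(1 − 1066) = -1/1065. Expand this rational in ℤ_13: compute digits iteratively via d_i = x_i mod 13, x_{i+1} = (x_i − d_i)/13. The first 4 digits are (1, 4, 9, 9).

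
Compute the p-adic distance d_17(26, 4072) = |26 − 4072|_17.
d_17(26, 4072) = 1/289

Step 1 — x − y = 26 − 4072 = -4046. Step 2 — v_17(-4046) = 2 (factor: -4046 = −(17^2 · 14); the sign does not affect v_p). Step 3 — |x − y|_17 = 17^{-2} = 1/289.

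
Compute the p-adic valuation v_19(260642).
v_19(260642) = 4

v_19(n) is the largest exponent k such that 19^k divides n. Factor out: 260642 = 19^4 · 2. (Sign doesn't affect v_p.) So v_19(260642) = 4.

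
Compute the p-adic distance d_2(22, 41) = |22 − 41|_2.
d_2(22, 41) = 1

Step 1 — x − y = 22 − 41 = -19. Step 2 — v_2(-19) = 0 (factor: -19 = −(2^0 · 19); the sign does not affect v_p). Step 3 — |x − y|_2 = 2^{0} = 1.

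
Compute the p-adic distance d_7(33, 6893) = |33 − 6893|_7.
d_7(33, 6893) = 1/343

Step 1 — x − y = 33 − 6893 = -6860. Step 2 — v_7(-6860) = 3 (factor: -6860 = −(7^3 · 20); the sign does not affect v_p). Step 3 — |x − y|_7 = 7^{-3} = 1/343.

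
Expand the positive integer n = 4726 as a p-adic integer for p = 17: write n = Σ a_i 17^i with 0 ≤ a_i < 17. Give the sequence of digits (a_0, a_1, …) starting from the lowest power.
(a_0, a_1, …) = (0, 6, 16)

Repeated division by 17 gives the digits low-to-high: 4726 = 6·17^1 + 16·17^2. Digit sequence: (0, 6, 16).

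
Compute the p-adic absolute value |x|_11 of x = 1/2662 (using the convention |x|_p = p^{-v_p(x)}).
|1/2662|_11 = 1331

Step 1 — compute v_11(x) by factoring powers of 11 out of the numerator and denominator: v_11(1/2662) = -3. Step 2 — apply |x|_p = p^{-v_p(x)} = 11^{3} = 1331.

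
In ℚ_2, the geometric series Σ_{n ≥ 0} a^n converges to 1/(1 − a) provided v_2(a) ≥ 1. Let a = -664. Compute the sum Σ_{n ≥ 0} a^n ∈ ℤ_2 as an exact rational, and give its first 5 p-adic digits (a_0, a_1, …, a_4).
Σ a^n = 1/(1 − a) = 1/665;  first 5 digits = (1, 0, 0, 1, 0)

v_2(a) = 3 ≥ 1, so the series converges in ℤ_2 to 1/(1 − a) = 1/(1 − (-664)) = 1/665. Expand this rational in ℤ_2: compute digits iteratively via d_i = x_i mod 2, x_{i+1} = (x_i − d_i)/2. The first 5 digits are (1, 0, 0, 1, 0).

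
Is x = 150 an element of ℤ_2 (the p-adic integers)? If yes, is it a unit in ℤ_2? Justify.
x ∈ ℤ_2 but not a unit; v_2(x) = 1 > 0

ℤ_2 = {x ∈ ℚ_2 : v_2(x) ≥ 0} and ℤ_2^× = {x ∈ ℤ_2 : v_2(x) = 0}. Here v_2(150) = v_2(num) − v_2(den) = 1; compare against these criteria.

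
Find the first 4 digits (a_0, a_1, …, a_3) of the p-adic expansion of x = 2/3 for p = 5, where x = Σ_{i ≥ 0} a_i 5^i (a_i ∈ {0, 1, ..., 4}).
(a_0, …, a_3) = (4, 1, 3, 1)

v_5(2/3) = 0 (numerator and denominator both coprime to 5), so x ∈ ℤ_5^×. Compute digits iteratively via a_i = x_i mod 5, x_{i+1} = (x_i − a_i)/5, with x_0 = x:
  x_0 = 2/3;  a_0 = 4;  x_1 = (x_0 − 4)/5 = -2/3
  x_1 = -2/3;  a_1 = 1;  x_2 = (x_1 − 1)/5 = -1/3
  x_2 = -1/3;  a_2 = 3;  x_3 = (x_2 − 3)/5 = -2/3
  x_3 = -2/3;  a_3 = 1;  x_4 = (x_3 − 1)/5 = -1/3
Digits: (4, 1, 3, 1).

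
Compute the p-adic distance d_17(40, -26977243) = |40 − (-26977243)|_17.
d_17(40, -26977243) = 1/1419857

Step 1 — x − y = 40 − (-26977243) = 26977283. Step 2 — v_17(26977283) = 5 (factor: 26977283 = (17^5 · 19); the sign does not affect v_p). Step 3 — |x − y|_17 = 17^{-5} = 1/1419857.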